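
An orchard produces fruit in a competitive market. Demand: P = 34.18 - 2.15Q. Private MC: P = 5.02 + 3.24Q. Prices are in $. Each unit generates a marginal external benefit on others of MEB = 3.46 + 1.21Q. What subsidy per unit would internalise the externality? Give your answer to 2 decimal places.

Social marginal cost = private MC − MEB = 1.56 + 2.03Q.
Set SMC = demand: 1.56 + 2.03Q = 34.18 - 2.15Q → Q* = 7.8038.
The Pigouvian subsidy equals MEB at Q*: 3.46 + 1.21×7.8038 = 12.9026.

subsidy = $12.90 per unit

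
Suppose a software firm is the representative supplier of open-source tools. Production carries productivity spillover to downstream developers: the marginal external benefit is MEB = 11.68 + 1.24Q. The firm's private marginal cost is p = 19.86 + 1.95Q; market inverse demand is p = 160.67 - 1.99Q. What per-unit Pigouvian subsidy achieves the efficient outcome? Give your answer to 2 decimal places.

subsidy = 81.71 per unit

Social marginal cost = private MC − MEB = 8.18 + 0.71Q.
Set SMC = demand: 8.18 + 0.71Q = 160.67 - 1.99Q → Q* = 56.4778.
The Pigouvian subsidy equals MEB at Q*: 11.68 + 1.24×56.4778 = 81.7125.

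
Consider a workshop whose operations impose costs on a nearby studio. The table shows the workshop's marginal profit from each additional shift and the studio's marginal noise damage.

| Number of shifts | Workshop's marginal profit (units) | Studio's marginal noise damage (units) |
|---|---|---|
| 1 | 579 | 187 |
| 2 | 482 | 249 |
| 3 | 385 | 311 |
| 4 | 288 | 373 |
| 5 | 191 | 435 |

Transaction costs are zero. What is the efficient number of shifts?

Bargaining reaches the level where marginal profit last exceeds marginal noise damage.
That holds through level 3 (385 ≥ 311) but not at 4 (288 < 373).

3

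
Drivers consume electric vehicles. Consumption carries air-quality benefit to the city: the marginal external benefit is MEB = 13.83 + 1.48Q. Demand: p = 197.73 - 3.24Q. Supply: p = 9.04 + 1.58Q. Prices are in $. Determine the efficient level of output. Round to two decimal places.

Q* = 60.63

Social marginal benefit = demand + MEB = 211.56 - 1.76Q.
Set SMB = MC: 211.56 - 1.76Q = 9.04 + 1.58Q → Q* = 60.6347.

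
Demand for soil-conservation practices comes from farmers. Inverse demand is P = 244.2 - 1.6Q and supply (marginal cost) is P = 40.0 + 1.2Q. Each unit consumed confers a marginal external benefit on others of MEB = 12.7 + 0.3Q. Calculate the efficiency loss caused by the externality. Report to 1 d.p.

DWL = 239.1

Market equilibrium (private): 40.0 + 1.2Q = 244.2 - 1.6Q → Q_m = 72.9286.
Social marginal benefit = demand + MEB = 256.9 - 1.3Q.
Set SMB = MC: 256.9 - 1.3Q = 40.0 + 1.2Q → Q* = 86.7600.
Height of the DWL triangle at Q_m is SMB(Q_m) − MC(Q_m) = MEB(Q_m) = 34.5786.
DWL = ½ × 13.8314 × 34.5786 = 239.1352.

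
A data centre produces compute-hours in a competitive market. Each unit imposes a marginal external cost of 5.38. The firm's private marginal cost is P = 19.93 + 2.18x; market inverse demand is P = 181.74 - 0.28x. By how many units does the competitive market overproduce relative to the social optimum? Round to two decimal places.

Market equilibrium (private): 19.93 + 2.18x = 181.74 - 0.28x → x_m = 65.7764.
Social marginal cost = private MC + MEC = 25.31 + 2.18x.
Set SMC = demand: 25.31 + 2.18x = 181.74 - 0.28x → x* = 63.5894.
Gap = |65.7764 − 63.5894| = 2.1870.

2.19 units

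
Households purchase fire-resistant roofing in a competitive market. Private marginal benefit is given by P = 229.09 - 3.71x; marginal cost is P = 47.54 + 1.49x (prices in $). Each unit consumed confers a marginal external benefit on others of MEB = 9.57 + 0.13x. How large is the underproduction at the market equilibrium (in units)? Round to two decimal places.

2.78 units

Market equilibrium (private): 47.54 + 1.49x = 229.09 - 3.71x → x_m = 34.9135.
Social marginal benefit = demand + MEB = 238.66 - 3.58x.
Set SMB = MC: 238.66 - 3.58x = 47.54 + 1.49x → x* = 37.6963.
Gap = |34.9135 − 37.6963| = 2.7828.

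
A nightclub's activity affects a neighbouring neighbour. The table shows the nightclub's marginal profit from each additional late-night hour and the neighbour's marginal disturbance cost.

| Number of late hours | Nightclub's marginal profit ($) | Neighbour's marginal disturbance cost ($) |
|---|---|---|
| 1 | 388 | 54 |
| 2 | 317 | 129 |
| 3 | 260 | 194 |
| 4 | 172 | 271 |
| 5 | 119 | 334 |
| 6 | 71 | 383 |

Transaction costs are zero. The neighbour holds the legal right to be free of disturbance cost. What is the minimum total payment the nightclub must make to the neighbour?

$377

Efficient level: marginal profit ≥ marginal disturbance cost through level 3, so k* = 3.
With the neighbour holding the right, the nightclub must at least compensate total damage at k*: 54 + 129 + 194 = 377.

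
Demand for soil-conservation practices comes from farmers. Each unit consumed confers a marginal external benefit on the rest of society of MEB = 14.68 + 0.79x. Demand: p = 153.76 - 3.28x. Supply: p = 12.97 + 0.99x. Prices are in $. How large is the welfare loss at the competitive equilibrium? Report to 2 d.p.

DWL = $238.33

Market equilibrium (private): 12.97 + 0.99x = 153.76 - 3.28x → x_m = 32.9719.
Social marginal benefit = demand + MEB = 168.44 - 2.49x.
Set SMB = MC: 168.44 - 2.49x = 12.97 + 0.99x → x* = 44.6753.
Height of the DWL triangle at x_m is SMB(x_m) − MC(x_m) = MEB(x_m) = 40.7278.
DWL = ½ × 11.7034 × 40.7278 = 238.3269.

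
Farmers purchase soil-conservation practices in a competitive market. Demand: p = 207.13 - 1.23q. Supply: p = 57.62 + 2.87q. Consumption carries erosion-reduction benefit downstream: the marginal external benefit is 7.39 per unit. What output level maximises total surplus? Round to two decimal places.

Social marginal benefit = demand + MEB = 214.52 - 1.23q.
Set SMB = MC: 214.52 - 1.23q = 57.62 + 2.87q → q* = 38.2683.

q* = 38.27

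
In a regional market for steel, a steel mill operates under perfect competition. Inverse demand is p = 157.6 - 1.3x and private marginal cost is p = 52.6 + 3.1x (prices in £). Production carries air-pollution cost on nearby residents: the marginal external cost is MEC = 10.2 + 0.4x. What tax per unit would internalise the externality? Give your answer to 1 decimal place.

Social marginal cost = private MC + MEC = 62.8 + 3.5x.
Set SMC = demand: 62.8 + 3.5x = 157.6 - 1.3x → x* = 19.7500.
The Pigouvian tax equals MEC at x*: 10.2 + 0.4×19.7500 = 18.1000.

tax = £18.1 per unit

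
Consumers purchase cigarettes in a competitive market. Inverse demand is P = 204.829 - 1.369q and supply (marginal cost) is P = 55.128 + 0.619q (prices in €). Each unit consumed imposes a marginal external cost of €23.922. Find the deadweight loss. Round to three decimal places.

DWL = €143.929

Market equilibrium (private): 55.128 + 0.619q = 204.829 - 1.369q → q_m = 75.3023.
Social marginal benefit = demand − MEC = 180.907 - 1.369q.
Set SMB = MC: 180.907 - 1.369q = 55.128 + 0.619q → q* = 63.2691.
Between q* and q_m the wedge MC − SMB runs linearly from 0 to MEC(q_m), so the loss is a triangle.
DWL = ½ × 12.0332 × 23.9220 = 143.9291.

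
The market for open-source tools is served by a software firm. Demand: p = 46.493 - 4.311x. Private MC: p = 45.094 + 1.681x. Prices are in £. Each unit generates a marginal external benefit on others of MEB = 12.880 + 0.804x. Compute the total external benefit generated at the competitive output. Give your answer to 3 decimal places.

£3.029

Market equilibrium (private): 45.094 + 1.681x = 46.493 - 4.311x → x_m = 0.2335.
Total external benefit = ∫₀^{x_m} (12.880 + 0.804x) dx = 12.880×0.2335 + ½×0.804×0.2335² = 3.0294.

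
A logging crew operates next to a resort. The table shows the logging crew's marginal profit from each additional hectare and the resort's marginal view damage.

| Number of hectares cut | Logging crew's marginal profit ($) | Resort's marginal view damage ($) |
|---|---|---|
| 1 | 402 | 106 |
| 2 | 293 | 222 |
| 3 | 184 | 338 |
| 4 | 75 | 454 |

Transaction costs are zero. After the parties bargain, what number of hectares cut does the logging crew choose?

2

Bargaining reaches the level where marginal profit last exceeds marginal view damage.
That holds through level 2 (293 ≥ 222) but not at 3 (184 < 338).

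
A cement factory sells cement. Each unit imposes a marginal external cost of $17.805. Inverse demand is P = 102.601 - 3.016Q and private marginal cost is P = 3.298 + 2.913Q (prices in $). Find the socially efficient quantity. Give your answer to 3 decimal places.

Social marginal cost = private MC + MEC = 21.103 + 2.913Q.
Set SMC = demand: 21.103 + 2.913Q = 102.601 - 3.016Q → Q* = 13.7457.

Q* = 13.746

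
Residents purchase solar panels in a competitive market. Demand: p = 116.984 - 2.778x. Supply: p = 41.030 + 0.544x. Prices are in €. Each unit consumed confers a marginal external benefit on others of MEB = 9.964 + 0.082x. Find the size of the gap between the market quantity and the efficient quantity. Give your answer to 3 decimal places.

3.654 units

Market equilibrium (private): 41.030 + 0.544x = 116.984 - 2.778x → x_m = 22.8639.
Social marginal benefit = demand + MEB = 126.948 - 2.696x.
Set SMB = MC: 126.948 - 2.696x = 41.030 + 0.544x → x* = 26.5179.
Gap = |22.8639 − 26.5179| = 3.6540.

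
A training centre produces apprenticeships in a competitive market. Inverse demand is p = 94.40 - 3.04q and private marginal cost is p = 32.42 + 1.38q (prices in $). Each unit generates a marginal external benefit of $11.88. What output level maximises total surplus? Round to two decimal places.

Social marginal cost = private MC − MEB = 20.54 + 1.38q.
Set SMC = demand: 20.54 + 1.38q = 94.40 - 3.04q → q* = 16.7104.

q* = 16.71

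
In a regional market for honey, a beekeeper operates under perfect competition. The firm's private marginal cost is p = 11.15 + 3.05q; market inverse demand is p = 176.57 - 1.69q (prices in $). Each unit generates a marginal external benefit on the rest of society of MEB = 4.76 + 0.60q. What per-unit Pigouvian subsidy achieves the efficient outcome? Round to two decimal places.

Social marginal cost = private MC − MEB = 6.39 + 2.45q.
Set SMC = demand: 6.39 + 2.45q = 176.57 - 1.69q → q* = 41.1063.
The Pigouvian subsidy equals MEB at q*: 4.76 + 0.60×41.1063 = 29.4238.

subsidy = $29.42 per unit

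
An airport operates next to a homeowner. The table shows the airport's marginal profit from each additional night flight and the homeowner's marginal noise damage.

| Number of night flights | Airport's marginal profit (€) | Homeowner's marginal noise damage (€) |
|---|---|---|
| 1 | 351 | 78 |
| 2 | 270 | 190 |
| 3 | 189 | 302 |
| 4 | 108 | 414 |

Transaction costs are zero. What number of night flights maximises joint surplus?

2

Bargaining reaches the level where marginal profit last exceeds marginal noise damage.
That holds through level 2 (270 ≥ 190) but not at 3 (189 < 302).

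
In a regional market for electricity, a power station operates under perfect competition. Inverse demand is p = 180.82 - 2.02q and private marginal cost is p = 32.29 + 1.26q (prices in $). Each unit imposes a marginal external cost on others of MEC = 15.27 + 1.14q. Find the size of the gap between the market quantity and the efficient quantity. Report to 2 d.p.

Market equilibrium (private): 32.29 + 1.26q = 180.82 - 2.02q → q_m = 45.2835.
Social marginal cost = private MC + MEC = 47.56 + 2.40q.
Set SMC = demand: 47.56 + 2.40q = 180.82 - 2.02q → q* = 30.1493.
Gap = |45.2835 − 30.1493| = 15.1342.

15.13 units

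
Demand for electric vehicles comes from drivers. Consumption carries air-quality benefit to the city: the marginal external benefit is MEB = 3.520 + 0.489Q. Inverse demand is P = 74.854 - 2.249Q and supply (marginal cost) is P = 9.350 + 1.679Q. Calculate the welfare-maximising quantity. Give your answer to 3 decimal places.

Social marginal benefit = demand + MEB = 78.374 - 1.760Q.
Set SMB = MC: 78.374 - 1.760Q = 9.350 + 1.679Q → Q* = 20.0710.

Q* = 20.071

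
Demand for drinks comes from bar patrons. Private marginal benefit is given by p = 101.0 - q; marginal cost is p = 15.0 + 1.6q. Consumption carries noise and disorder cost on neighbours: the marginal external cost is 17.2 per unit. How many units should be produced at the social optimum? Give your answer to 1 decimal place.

Social marginal benefit = demand − MEC = 83.8 - q.
Set SMB = MC: 83.8 - q = 15.0 + 1.6q → q* = 26.4615.

q* = 26.5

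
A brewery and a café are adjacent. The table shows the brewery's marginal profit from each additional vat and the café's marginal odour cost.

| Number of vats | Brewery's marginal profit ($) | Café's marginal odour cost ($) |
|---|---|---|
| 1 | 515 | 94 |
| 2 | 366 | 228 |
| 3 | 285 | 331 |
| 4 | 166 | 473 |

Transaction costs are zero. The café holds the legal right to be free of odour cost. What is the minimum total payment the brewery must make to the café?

$322

Efficient level: marginal profit ≥ marginal odour cost through level 2, so k* = 2.
With the café holding the right, the brewery must at least compensate total damage at k*: 94 + 228 = 322.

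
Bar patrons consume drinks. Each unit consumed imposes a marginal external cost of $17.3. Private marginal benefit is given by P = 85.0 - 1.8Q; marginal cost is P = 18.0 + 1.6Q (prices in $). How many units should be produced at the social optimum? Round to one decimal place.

Social marginal benefit = demand − MEC = 67.7 - 1.8Q.
Set SMB = MC: 67.7 - 1.8Q = 18.0 + 1.6Q → Q* = 14.6176.

Q* = 14.6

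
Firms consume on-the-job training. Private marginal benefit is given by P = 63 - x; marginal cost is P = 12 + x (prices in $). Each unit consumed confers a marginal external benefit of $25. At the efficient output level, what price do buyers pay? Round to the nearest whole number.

P = $25

Social marginal benefit = demand + MEB = 88 - x.
Set SMB = MC: 88 - x = 12 + x → x* = 38.0000.
Consumer price on the demand curve at x*: 63 − 1×38.0000 = 25.0000.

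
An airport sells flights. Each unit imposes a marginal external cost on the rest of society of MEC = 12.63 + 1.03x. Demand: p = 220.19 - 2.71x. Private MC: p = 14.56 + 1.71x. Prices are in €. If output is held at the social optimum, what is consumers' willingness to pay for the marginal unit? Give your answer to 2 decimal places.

Social marginal cost = private MC + MEC = 27.19 + 2.74x.
Set SMC = demand: 27.19 + 2.74x = 220.19 - 2.71x → x* = 35.4128.
Consumer price on the demand curve at x*: 220.19 − 2.71×35.4128 = 124.2213.

P = €124.22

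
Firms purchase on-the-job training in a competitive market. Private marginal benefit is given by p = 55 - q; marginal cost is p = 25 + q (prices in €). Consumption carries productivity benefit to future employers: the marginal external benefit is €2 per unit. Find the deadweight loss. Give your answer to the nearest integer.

Market equilibrium (private): 25 + q = 55 - q → q_m = 15.0000.
Social marginal benefit = demand + MEB = 57 - q.
Set SMB = MC: 57 - q = 25 + q → q* = 16.0000.
Height of the DWL triangle at q_m is SMB(q_m) − MC(q_m) = MEB(q_m) = 2.0000.
DWL = ½ × 1.0000 × 2.0000 = 1.0000.

DWL = €1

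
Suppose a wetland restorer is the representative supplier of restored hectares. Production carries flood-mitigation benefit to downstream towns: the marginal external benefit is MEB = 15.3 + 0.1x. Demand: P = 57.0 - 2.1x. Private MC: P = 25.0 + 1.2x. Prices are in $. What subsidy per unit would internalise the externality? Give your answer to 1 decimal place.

subsidy = $16.8 per unit

Social marginal cost = private MC − MEB = 9.7 + 1.1x.
Set SMC = demand: 9.7 + 1.1x = 57.0 - 2.1x → x* = 14.7813.
The Pigouvian subsidy equals MEB at x*: 15.3 + 0.1×14.7813 = 16.7781.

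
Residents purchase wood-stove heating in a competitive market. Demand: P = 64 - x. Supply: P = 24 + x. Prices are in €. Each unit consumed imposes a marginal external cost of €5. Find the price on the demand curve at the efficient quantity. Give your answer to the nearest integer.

P = €47

Social marginal benefit = demand − MEC = 59 - x.
Set SMB = MC: 59 - x = 24 + x → x* = 17.5000.
Consumer price on the demand curve at x*: 64 − 1×17.5000 = 46.5000.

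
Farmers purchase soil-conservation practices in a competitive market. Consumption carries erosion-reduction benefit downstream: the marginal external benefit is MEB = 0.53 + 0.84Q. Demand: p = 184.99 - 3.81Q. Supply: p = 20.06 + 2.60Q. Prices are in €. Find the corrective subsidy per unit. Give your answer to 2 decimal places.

Social marginal benefit = demand + MEB = 185.52 - 2.97Q.
Set SMB = MC: 185.52 - 2.97Q = 20.06 + 2.60Q → Q* = 29.7056.
The Pigouvian subsidy equals MEB at Q*: 0.53 + 0.84×29.7056 = 25.4827.

subsidy = €25.48 per unit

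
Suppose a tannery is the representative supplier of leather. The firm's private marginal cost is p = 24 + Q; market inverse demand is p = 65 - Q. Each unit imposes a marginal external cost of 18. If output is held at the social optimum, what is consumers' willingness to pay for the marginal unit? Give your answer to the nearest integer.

Social marginal cost = private MC + MEC = 42 + Q.
Set SMC = demand: 42 + Q = 65 - Q → Q* = 11.5000.
Consumer price on the demand curve at Q*: 65 − 1×11.5000 = 53.5000.

P = 54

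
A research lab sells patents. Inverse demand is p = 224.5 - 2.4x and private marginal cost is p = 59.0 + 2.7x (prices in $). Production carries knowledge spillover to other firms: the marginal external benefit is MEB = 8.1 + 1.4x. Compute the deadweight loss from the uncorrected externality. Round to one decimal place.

Market equilibrium (private): 59.0 + 2.7x = 224.5 - 2.4x → x_m = 32.4510.
Social marginal cost = private MC − MEB = 50.9 + 1.3x.
Set SMC = demand: 50.9 + 1.3x = 224.5 - 2.4x → x* = 46.9189.
Height of the DWL triangle at x_m is demand(x_m) − SMC(x_m) = MEB(x_m) = 53.5314.
DWL = ½ × 14.4679 × 53.5314 = 387.2435.

DWL = $387.2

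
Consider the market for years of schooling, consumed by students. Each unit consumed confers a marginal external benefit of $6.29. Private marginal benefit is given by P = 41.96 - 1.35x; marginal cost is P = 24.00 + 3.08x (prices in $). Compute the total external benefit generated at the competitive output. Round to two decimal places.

Market equilibrium (private): 24.00 + 3.08x = 41.96 - 1.35x → x_m = 4.0542.
Total external benefit = MEB × x_m = 6.29 × 4.0542 = 25.5009.

$25.50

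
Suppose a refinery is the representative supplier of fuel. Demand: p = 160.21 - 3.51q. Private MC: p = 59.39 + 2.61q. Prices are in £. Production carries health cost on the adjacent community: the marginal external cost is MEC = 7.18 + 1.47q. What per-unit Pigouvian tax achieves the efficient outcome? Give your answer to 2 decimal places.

Social marginal cost = private MC + MEC = 66.57 + 4.08q.
Set SMC = demand: 66.57 + 4.08q = 160.21 - 3.51q → q* = 12.3373.
The Pigouvian tax equals MEC at q*: 7.18 + 1.47×12.3373 = 25.3158.

tax = £25.32 per unit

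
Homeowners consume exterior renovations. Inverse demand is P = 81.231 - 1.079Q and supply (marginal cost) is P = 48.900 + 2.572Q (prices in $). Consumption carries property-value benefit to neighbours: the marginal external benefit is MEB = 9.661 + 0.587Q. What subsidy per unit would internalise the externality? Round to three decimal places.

subsidy = $17.706 per unit

Social marginal benefit = demand + MEB = 90.892 - 0.492Q.
Set SMB = MC: 90.892 - 0.492Q = 48.900 + 2.572Q → Q* = 13.7050.
The Pigouvian subsidy equals MEB at Q*: 9.661 + 0.587×13.7050 = 17.7058.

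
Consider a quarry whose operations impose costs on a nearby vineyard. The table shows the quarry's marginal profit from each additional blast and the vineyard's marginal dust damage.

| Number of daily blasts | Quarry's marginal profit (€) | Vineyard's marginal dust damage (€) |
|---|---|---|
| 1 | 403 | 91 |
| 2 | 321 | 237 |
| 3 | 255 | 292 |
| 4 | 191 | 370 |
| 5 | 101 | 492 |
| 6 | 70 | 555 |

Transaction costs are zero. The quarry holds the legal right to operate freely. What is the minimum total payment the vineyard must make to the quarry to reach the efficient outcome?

€617

Left alone the quarry would choose level 6 (marginal profit stays positive).
Efficient level: k* = 2 (marginal profit ≥ marginal dust damage through 2).
The vineyard must at least cover the quarry's forgone profit from cutting 6→2: 255 + 191 + 101 + 70 = 617.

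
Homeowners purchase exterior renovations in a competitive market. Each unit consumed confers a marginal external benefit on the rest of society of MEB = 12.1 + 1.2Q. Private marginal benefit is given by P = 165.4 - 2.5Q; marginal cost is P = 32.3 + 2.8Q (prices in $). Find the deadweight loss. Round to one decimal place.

DWL = $217.5

Market equilibrium (private): 32.3 + 2.8Q = 165.4 - 2.5Q → Q_m = 25.1132.
Social marginal benefit = demand + MEB = 177.5 - 1.3Q.
Set SMB = MC: 177.5 - 1.3Q = 32.3 + 2.8Q → Q* = 35.4146.
The welfare-loss triangle has base |Q_m − Q*| and height MEB(Q_m) (the vertical gap between SMB and MC is zero at Q* and MEB at Q_m).
DWL = ½ × 10.3014 × 42.2358 = 217.5439.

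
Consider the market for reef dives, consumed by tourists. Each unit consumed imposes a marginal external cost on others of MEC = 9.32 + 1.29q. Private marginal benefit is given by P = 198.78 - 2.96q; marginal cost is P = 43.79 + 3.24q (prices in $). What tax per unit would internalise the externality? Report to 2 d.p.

Social marginal benefit = demand − MEC = 189.46 - 4.25q.
Set SMB = MC: 189.46 - 4.25q = 43.79 + 3.24q → q* = 19.4486.
The Pigouvian tax equals MEC at q*: 9.32 + 1.29×19.4486 = 34.4087.

tax = $34.41 per unit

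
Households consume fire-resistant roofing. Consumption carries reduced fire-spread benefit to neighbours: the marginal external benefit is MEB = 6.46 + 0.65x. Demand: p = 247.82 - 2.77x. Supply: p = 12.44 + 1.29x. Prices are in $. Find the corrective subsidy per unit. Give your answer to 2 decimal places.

subsidy = $52.56 per unit

Social marginal benefit = demand + MEB = 254.28 - 2.12x.
Set SMB = MC: 254.28 - 2.12x = 12.44 + 1.29x → x* = 70.9208.
The Pigouvian subsidy equals MEB at x*: 6.46 + 0.65×70.9208 = 52.5585.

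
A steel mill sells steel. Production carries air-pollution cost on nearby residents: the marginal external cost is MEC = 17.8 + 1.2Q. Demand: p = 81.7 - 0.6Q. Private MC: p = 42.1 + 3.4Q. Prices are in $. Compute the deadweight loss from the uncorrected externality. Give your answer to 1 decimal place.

DWL = $84.7

Market equilibrium (private): 42.1 + 3.4Q = 81.7 - 0.6Q → Q_m = 9.9000.
Social marginal cost = private MC + MEC = 59.9 + 4.6Q.
Set SMC = demand: 59.9 + 4.6Q = 81.7 - 0.6Q → Q* = 4.1923.
The welfare-loss triangle has base |Q_m − Q*| and height MEC(Q_m) (the vertical gap between SMC and demand is zero at Q* and MEC at Q_m).
DWL = ½ × 5.7077 × 29.6800 = 84.7023.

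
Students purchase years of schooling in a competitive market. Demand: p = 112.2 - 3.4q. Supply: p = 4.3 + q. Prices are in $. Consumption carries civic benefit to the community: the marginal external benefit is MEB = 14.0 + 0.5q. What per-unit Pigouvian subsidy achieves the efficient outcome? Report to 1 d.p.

subsidy = $29.6 per unit

Social marginal benefit = demand + MEB = 126.2 - 2.9q.
Set SMB = MC: 126.2 - 2.9q = 4.3 + q → q* = 31.2564.
The Pigouvian subsidy equals MEB at q*: 14.0 + 0.5×31.2564 = 29.6282.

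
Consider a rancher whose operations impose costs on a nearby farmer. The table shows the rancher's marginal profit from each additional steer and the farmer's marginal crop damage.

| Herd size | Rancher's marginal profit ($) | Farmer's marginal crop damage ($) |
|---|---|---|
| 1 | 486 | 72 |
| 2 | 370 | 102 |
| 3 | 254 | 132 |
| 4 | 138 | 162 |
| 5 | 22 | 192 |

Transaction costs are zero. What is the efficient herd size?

3

Bargaining reaches the level where marginal profit last exceeds marginal crop damage.
That holds through level 3 (254 ≥ 132) but not at 4 (138 < 162).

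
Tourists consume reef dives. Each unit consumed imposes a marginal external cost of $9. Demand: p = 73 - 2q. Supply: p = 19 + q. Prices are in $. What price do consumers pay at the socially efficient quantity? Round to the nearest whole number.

Social marginal benefit = demand − MEC = 64 - 2q.
Set SMB = MC: 64 - 2q = 19 + q → q* = 15.0000.
Consumer price on the demand curve at q*: 73 − 2×15.0000 = 43.0000.

P = $43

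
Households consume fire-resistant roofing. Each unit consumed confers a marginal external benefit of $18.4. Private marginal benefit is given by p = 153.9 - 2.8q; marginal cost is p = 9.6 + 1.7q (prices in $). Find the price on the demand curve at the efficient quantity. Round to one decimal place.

Social marginal benefit = demand + MEB = 172.3 - 2.8q.
Set SMB = MC: 172.3 - 2.8q = 9.6 + 1.7q → q* = 36.1556.
Consumer price on the demand curve at q*: 153.9 − 2.8×36.1556 = 52.6643.

P = $52.7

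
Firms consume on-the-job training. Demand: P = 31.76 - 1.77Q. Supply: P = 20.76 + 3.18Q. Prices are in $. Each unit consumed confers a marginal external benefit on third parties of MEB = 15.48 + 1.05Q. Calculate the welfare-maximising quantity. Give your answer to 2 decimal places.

Q* = 6.79

Social marginal benefit = demand + MEB = 47.24 - 0.72Q.
Set SMB = MC: 47.24 - 0.72Q = 20.76 + 3.18Q → Q* = 6.7897.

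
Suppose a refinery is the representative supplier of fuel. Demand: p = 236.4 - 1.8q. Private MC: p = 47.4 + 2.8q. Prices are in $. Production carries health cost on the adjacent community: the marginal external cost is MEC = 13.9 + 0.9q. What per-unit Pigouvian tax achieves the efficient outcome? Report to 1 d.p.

tax = $42.6 per unit

Social marginal cost = private MC + MEC = 61.3 + 3.7q.
Set SMC = demand: 61.3 + 3.7q = 236.4 - 1.8q → q* = 31.8364.
The Pigouvian tax equals MEC at q*: 13.9 + 0.9×31.8364 = 42.5528.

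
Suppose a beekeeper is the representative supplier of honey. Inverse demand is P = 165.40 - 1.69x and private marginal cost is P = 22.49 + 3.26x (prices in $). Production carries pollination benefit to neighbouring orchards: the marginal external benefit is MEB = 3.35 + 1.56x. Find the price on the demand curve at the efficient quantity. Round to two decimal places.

Social marginal cost = private MC − MEB = 19.14 + 1.70x.
Set SMC = demand: 19.14 + 1.70x = 165.40 - 1.69x → x* = 43.1445.
Consumer price on the demand curve at x*: 165.40 − 1.69×43.1445 = 92.4858.

P = $92.49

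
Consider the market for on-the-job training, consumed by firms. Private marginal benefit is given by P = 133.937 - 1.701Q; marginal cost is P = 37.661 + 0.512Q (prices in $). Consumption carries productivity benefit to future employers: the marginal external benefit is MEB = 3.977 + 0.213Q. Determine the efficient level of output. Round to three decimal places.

Q* = 50.127

Social marginal benefit = demand + MEB = 137.914 - 1.488Q.
Set SMB = MC: 137.914 - 1.488Q = 37.661 + 0.512Q → Q* = 50.1265.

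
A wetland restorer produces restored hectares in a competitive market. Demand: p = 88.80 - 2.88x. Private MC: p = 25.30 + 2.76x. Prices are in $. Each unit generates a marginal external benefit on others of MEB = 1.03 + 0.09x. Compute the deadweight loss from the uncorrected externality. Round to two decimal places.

DWL = $0.38

Market equilibrium (private): 25.30 + 2.76x = 88.80 - 2.88x → x_m = 11.2589.
Social marginal cost = private MC − MEB = 24.27 + 2.67x.
Set SMC = demand: 24.27 + 2.67x = 88.80 - 2.88x → x* = 11.6270.
The welfare-loss triangle has base |x_m − x*| and height MEB(x_m) (the vertical gap between SMC and demand is zero at x* and MEB at x_m).
DWL = ½ × 0.3681 × 2.0433 = 0.3761.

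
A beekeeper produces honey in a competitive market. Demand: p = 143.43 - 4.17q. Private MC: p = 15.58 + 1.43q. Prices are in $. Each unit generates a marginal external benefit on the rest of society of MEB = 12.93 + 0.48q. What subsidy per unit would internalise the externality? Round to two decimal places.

subsidy = $26.13 per unit

Social marginal cost = private MC − MEB = 2.65 + 0.95q.
Set SMC = demand: 2.65 + 0.95q = 143.43 - 4.17q → q* = 27.4961.
The Pigouvian subsidy equals MEB at q*: 12.93 + 0.48×27.4961 = 26.1281.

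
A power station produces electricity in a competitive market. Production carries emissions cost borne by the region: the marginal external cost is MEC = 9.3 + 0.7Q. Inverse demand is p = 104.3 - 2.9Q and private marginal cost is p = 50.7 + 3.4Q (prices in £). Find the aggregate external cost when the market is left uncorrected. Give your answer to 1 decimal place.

£104.5

Market equilibrium (private): 50.7 + 3.4Q = 104.3 - 2.9Q → Q_m = 8.5079.
Total external cost = ∫₀^{Q_m} (9.3 + 0.7Q) dQ = 9.3×8.5079 + ½×0.7×8.5079² = 104.4580.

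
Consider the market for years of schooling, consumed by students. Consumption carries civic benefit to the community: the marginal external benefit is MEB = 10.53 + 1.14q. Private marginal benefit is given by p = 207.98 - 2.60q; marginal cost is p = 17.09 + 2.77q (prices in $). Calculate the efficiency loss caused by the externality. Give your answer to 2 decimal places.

DWL = $308.10

Market equilibrium (private): 17.09 + 2.77q = 207.98 - 2.60q → q_m = 35.5475.
Social marginal benefit = demand + MEB = 218.51 - 1.46q.
Set SMB = MC: 218.51 - 1.46q = 17.09 + 2.77q → q* = 47.6170.
The welfare-loss triangle has base |q_m − q*| and height MEB(q_m) (the vertical gap between SMB and MC is zero at q* and MEB at q_m).
DWL = ½ × 12.0695 × 51.0541 = 308.0987.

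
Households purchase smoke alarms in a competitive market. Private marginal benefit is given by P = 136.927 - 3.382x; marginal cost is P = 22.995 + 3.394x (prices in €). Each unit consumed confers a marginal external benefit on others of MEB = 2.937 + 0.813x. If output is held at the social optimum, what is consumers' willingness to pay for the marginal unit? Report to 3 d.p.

Social marginal benefit = demand + MEB = 139.864 - 2.569x.
Set SMB = MC: 139.864 - 2.569x = 22.995 + 3.394x → x* = 19.5990.
Consumer price on the demand curve at x*: 136.927 − 3.382×19.5990 = 70.6432.

P = €70.643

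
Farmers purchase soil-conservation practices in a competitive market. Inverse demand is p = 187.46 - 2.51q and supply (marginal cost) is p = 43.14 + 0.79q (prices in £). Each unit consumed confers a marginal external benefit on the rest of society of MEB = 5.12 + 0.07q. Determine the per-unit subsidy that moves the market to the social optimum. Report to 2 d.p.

Social marginal benefit = demand + MEB = 192.58 - 2.44q.
Set SMB = MC: 192.58 - 2.44q = 43.14 + 0.79q → q* = 46.2663.
The Pigouvian subsidy equals MEB at q*: 5.12 + 0.07×46.2663 = 8.3586.

subsidy = £8.36 per unit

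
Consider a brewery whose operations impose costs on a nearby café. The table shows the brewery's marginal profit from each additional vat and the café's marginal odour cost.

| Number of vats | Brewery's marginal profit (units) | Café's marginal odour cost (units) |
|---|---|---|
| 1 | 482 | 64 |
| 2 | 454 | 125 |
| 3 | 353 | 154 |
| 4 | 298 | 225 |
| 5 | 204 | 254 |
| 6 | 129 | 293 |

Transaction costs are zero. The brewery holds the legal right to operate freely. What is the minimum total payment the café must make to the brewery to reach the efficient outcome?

333

Left alone the brewery would choose level 6 (marginal profit stays positive).
Efficient level: k* = 4 (marginal profit ≥ marginal odour cost through 4).
The café must at least cover the brewery's forgone profit from cutting 6→4: 204 + 129 = 333.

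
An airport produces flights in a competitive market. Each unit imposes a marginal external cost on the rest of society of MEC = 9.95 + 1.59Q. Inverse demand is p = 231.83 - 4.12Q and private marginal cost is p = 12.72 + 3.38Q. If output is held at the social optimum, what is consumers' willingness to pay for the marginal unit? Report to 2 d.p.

P = 137.03

Social marginal cost = private MC + MEC = 22.67 + 4.97Q.
Set SMC = demand: 22.67 + 4.97Q = 231.83 - 4.12Q → Q* = 23.0099.
Consumer price on the demand curve at Q*: 231.83 − 4.12×23.0099 = 137.0292.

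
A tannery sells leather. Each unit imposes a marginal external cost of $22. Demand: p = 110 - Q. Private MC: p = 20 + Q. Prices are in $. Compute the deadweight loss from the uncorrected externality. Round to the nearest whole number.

Market equilibrium (private): 20 + Q = 110 - Q → Q_m = 45.0000.
Social marginal cost = private MC + MEC = 42 + Q.
Set SMC = demand: 42 + Q = 110 - Q → Q* = 34.0000.
Height of the DWL triangle at Q_m is SMC(Q_m) − demand(Q_m) = MEC(Q_m) = 22.0000.
DWL = ½ × 11.0000 × 22.0000 = 121.0000.

DWL = $121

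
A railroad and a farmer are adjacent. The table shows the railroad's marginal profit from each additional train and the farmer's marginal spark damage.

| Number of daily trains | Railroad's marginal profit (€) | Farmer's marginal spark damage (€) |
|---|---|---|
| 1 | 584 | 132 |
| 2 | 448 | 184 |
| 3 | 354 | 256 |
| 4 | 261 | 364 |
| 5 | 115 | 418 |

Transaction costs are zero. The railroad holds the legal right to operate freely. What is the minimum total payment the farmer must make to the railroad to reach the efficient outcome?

€376

Left alone the railroad would choose level 5 (marginal profit stays positive).
Efficient level: k* = 3 (marginal profit ≥ marginal spark damage through 3).
The farmer must at least cover the railroad's forgone profit from cutting 5→3: 261 + 115 = 376.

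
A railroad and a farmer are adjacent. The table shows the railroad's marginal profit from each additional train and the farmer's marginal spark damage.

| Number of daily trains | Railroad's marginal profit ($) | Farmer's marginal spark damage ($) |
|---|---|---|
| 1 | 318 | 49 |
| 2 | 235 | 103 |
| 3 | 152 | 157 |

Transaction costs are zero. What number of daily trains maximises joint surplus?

Bargaining reaches the level where marginal profit last exceeds marginal spark damage.
That holds through level 2 (235 ≥ 103) but not at 3 (152 < 157).

2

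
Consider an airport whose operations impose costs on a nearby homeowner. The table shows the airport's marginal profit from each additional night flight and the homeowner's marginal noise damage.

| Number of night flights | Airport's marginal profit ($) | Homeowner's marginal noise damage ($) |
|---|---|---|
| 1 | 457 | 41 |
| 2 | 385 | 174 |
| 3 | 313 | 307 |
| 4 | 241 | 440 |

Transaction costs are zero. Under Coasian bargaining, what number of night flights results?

3

Bargaining reaches the level where marginal profit last exceeds marginal noise damage.
That holds through level 3 (313 ≥ 307) but not at 4 (241 < 440).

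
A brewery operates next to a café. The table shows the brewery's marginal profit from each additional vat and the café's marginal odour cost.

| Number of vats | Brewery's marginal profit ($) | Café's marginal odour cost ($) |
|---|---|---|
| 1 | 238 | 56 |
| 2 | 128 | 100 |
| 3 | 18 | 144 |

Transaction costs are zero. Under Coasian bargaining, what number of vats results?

Bargaining reaches the level where marginal profit last exceeds marginal odour cost.
That holds through level 2 (128 ≥ 100) but not at 3 (18 < 144).

2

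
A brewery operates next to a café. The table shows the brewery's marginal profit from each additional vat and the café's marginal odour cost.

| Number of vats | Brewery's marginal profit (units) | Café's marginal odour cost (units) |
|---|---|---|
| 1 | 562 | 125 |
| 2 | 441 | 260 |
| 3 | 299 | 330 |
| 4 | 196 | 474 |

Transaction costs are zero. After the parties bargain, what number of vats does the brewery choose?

Bargaining reaches the level where marginal profit last exceeds marginal odour cost.
That holds through level 2 (441 ≥ 260) but not at 3 (299 < 330).

2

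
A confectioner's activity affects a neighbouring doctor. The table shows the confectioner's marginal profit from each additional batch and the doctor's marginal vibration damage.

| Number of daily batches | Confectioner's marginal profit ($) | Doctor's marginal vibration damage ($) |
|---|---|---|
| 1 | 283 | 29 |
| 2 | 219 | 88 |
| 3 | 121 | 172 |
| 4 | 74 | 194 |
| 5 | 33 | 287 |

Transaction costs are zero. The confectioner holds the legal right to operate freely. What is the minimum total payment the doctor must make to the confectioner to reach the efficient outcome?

$228

Left alone the confectioner would choose level 5 (marginal profit stays positive).
Efficient level: k* = 2 (marginal profit ≥ marginal vibration damage through 2).
The doctor must at least cover the confectioner's forgone profit from cutting 5→2: 121 + 74 + 33 = 228.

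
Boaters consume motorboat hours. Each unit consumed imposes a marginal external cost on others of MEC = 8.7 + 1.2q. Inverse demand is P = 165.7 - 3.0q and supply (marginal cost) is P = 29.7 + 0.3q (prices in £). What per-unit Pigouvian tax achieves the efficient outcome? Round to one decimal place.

tax = £42.6 per unit

Social marginal benefit = demand − MEC = 157.0 - 4.2q.
Set SMB = MC: 157.0 - 4.2q = 29.7 + 0.3q → q* = 28.2889.
The Pigouvian tax equals MEC at q*: 8.7 + 1.2×28.2889 = 42.6467.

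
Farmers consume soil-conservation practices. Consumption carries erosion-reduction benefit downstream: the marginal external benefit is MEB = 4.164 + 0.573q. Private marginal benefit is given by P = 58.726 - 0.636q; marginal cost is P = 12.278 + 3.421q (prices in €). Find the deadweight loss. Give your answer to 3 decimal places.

Market equilibrium (private): 12.278 + 3.421q = 58.726 - 0.636q → q_m = 11.4489.
Social marginal benefit = demand + MEB = 62.890 - 0.063q.
Set SMB = MC: 62.890 - 0.063q = 12.278 + 3.421q → q* = 14.5270.
Between q* and q_m the wedge SMB − MC runs linearly from 0 to MEB(q_m), so the loss is a triangle.
DWL = ½ × 3.0781 × 10.7242 = 16.5051.

DWL = €16.505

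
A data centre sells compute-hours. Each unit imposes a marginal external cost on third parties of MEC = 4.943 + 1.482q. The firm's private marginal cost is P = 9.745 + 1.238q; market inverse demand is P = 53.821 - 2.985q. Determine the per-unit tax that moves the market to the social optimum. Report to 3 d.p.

Social marginal cost = private MC + MEC = 14.688 + 2.720q.
Set SMC = demand: 14.688 + 2.720q = 53.821 - 2.985q → q* = 6.8594.
The Pigouvian tax equals MEC at q*: 4.943 + 1.482×6.8594 = 15.1086.

tax = 15.109 per unit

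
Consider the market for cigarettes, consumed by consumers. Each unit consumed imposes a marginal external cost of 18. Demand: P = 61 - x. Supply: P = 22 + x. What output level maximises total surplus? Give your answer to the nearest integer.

Social marginal benefit = demand − MEC = 43 - x.
Set SMB = MC: 43 - x = 22 + x → x* = 10.5000.

x* = 11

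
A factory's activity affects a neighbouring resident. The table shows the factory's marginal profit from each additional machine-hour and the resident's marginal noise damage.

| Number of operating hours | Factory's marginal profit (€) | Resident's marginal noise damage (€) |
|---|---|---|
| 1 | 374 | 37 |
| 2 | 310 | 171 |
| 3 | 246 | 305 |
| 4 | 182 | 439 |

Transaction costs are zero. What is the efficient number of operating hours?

Bargaining reaches the level where marginal profit last exceeds marginal noise damage.
That holds through level 2 (310 ≥ 171) but not at 3 (246 < 305).

2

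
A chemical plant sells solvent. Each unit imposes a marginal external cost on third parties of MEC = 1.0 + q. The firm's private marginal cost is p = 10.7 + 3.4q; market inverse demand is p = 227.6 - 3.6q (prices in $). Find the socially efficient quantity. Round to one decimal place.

Social marginal cost = private MC + MEC = 11.7 + 4.4q.
Set SMC = demand: 11.7 + 4.4q = 227.6 - 3.6q → q* = 26.9875.

q* = 27.0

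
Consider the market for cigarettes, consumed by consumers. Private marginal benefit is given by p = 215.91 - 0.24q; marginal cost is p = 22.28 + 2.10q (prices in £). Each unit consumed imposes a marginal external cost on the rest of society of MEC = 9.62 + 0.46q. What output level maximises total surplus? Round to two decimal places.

Social marginal benefit = demand − MEC = 206.29 - 0.70q.
Set SMB = MC: 206.29 - 0.70q = 22.28 + 2.10q → q* = 65.7179.

q* = 65.72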